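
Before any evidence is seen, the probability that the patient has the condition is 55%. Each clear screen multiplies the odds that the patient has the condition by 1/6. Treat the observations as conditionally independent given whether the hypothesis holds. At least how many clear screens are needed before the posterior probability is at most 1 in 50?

Prior odds = 0.55/0.45 = 11/9.
Likelihood ratio per clear screen = 1/6.
Target odds: 0.02 ÷ 0.98 = 1/49.
Need (11/9) × (1/6)ⁿ ≤ 1/49, i.e. (1/6)ⁿ ≤ 9/539.
(1/6)² = 1/36 is still above 9/539 but (1/6)³ = 1/216 is at or below it, so n = 3.

3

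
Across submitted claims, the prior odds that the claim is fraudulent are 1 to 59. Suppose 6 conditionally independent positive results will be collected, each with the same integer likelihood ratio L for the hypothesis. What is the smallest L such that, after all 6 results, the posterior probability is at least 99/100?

Prior odds = 1/59.
Target odds = 0.99/0.01 = 99.
Need L⁶ ≥ 99 ÷ (1/59) = 5841.
4⁶ = 4096 < 5841 ≤ 15625 = 5⁶, so L = 5.

5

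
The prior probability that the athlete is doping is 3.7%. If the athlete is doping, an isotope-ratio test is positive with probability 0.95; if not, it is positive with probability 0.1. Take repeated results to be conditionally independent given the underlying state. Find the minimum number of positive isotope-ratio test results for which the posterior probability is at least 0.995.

4

Prior odds: 0.037 ÷ 0.963 = 37/963.
Likelihood ratio of a positive = 0.95/0.1 = 9.5.
Target odds: 0.995 ÷ 0.005 = 199.
Need (37/963) × 9.5ⁿ ≥ 199, i.e. 9.5ⁿ ≥ 191637/37.
9.5³ = 857.375 falls short of 191637/37 but 9.5⁴ = 8145.0625 reaches it, so n = 4.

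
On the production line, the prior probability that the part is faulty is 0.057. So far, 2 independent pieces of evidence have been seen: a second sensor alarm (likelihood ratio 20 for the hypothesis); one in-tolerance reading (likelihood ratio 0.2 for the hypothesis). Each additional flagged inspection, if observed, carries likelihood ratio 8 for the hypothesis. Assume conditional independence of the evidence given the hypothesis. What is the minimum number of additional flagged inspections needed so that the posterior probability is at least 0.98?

3

Prior odds = 0.057/0.943 = 57/943.
Combined Bayes factor of the evidence already in hand = 20 × 0.2 = 4.
Odds after that evidence = (57/943) × 4 = 228/943.
Target odds = 0.98/0.02 = 49.
Need 8ⁿ ≥ 49 ÷ (228/943) = 46207/228.
8² = 64 falls short of 46207/228 but 8³ = 512 reaches it, so n = 3.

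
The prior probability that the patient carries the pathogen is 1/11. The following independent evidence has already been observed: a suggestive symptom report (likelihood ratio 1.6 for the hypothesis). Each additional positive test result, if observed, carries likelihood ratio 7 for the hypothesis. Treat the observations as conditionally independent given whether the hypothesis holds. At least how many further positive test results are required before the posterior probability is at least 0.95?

3

Prior odds = (1/11)/(10/11) = 0.1.
Bayes factor of the evidence already in hand = 1.6.
Odds after that evidence = 0.1 × 1.6 = 0.16.
Target odds = 0.95/0.05 = 19.
Need 7ⁿ ≥ 19 ÷ 0.16 = 118.75.
7² = 49 falls short of 118.75 but 7³ = 343 reaches it, so n = 3.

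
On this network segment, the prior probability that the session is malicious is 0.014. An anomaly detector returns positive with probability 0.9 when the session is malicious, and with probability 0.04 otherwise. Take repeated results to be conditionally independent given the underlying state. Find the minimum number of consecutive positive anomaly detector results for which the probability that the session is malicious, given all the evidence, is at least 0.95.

3

Prior odds: 0.014 ÷ 0.986 = 7/493.
Likelihood ratio of a positive result = 0.9/0.04 = 22.5.
Target posterior odds = 0.95/0.05 = 19.
Require 22.5ⁿ ≥ 19 ÷ (7/493) = 9367/7.
22.5² = 506.25 falls short of 9367/7 but 22.5³ = 11390.625 reaches it, so n = 3.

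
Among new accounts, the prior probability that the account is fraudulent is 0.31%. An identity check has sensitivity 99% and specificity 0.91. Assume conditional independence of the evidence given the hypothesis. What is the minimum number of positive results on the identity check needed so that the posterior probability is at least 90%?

Prior odds = 0.0031/0.9969 = 31/9969.
False-positive rate = 1 − 0.91 = 0.09; likelihood ratio of a positive = 0.99/0.09 = 11.
Target posterior odds = 0.9/0.1 = 9.
Require 11ⁿ ≥ 9 ÷ (31/9969) = 89721/31.
11³ = 1331 falls short of 89721/31 but 11⁴ = 14641 reaches it, so n = 4.

4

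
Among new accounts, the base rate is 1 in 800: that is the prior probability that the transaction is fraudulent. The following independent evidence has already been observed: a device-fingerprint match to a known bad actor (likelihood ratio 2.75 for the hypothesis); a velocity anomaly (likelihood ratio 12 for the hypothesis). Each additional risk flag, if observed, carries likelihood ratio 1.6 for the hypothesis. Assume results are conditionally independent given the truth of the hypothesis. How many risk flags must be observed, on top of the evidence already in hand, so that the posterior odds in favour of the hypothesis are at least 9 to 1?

Prior odds = 0.00125/0.99875 = 1/799.
Combined Bayes factor of the evidence already in hand = 2.75 × 12 = 33.
Odds after that evidence = (1/799) × 33 = 33/799.
Target odds = 9.
Need 1.6ⁿ ≥ 9 ÷ (33/799) = 2397/11.
1.6¹¹ ≈175.922 falls short of 2397/11 but 1.6¹² ≈281.475 reaches it, so n = 12.

12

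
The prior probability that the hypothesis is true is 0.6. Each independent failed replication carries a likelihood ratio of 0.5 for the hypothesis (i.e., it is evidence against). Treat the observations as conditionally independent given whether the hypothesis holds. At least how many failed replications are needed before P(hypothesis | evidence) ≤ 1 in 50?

7

Prior odds: 0.6 ÷ 0.4 = 1.5.
Likelihood ratio per failed replication = 0.5.
Target posterior odds = 0.02/0.98 = 1/49.
Need 1.5 × 0.5ⁿ ≤ 1/49, i.e. 0.5ⁿ ≤ 2/147.
0.5⁶ = 0.015625 is still above 2/147 but 0.5⁷ = 0.0078125 is at or below it, so n = 7.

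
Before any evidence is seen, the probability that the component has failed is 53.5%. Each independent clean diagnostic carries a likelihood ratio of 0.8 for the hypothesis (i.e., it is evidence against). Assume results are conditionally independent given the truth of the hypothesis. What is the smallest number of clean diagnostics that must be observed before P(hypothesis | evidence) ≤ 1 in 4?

6

Prior odds: 0.535 ÷ 0.465 = 107/93.
Likelihood ratio per clean diagnostic = 0.8.
Target posterior odds = 0.25/0.75 = 1/3.
Require 0.8ⁿ ≤ 1/3 ÷ (107/93) = 31/107.
0.8⁵ = 0.32768 is still above 31/107 but 0.8⁶ = 4096/15625 is at or below it, so n = 6.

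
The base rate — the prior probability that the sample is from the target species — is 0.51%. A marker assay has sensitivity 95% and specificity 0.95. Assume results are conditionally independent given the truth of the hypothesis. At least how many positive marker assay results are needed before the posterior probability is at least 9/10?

3

Prior odds: 0.0051 ÷ 0.9949 = 51/9949.
False-positive rate = 1 − 0.95 = 0.05; likelihood ratio of a positive = 0.95/0.05 = 19.
Target odds: 0.9 ÷ 0.1 = 9.
Need (51/9949) × 19ⁿ ≥ 9, i.e. 19ⁿ ≥ 29847/17.
19² = 361 falls short of 29847/17 but 19³ = 6859 reaches it, so n = 3.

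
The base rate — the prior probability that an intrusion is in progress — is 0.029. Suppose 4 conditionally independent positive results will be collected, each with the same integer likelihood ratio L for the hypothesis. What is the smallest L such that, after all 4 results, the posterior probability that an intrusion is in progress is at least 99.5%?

Prior odds = 0.029/0.971 = 29/971.
Target odds = 0.995/0.005 = 199.
Need L⁴ ≥ 199 ÷ (29/971) = 193229/29.
9⁴ = 6561 < 193229/29 ≤ 10000 = 10⁴, so L = 10.

10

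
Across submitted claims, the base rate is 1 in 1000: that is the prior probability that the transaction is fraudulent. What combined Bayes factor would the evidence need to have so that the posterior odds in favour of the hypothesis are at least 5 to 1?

4995

Prior odds = 0.001/0.999 = 1/999.
Target odds = 5.
Required Bayes factor = 5 ÷ (1/999) = 4995.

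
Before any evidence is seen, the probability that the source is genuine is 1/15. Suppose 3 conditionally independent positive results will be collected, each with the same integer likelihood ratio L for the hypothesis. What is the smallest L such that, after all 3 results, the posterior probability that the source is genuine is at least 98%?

Prior odds = (1/15)/(14/15) = 1/14.
Target odds = 0.98/0.02 = 49.
Need L³ ≥ 49 ÷ (1/14) = 686.
8³ = 512 < 686 ≤ 729 = 9³, so L = 9.

9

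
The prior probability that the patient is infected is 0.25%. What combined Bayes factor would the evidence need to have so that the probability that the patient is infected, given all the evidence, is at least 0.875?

Prior odds = 0.0025/0.9975 = 1/399.
Target odds = 0.875/0.125 = 7.
Required Bayes factor = 7 ÷ (1/399) = 2793.

2793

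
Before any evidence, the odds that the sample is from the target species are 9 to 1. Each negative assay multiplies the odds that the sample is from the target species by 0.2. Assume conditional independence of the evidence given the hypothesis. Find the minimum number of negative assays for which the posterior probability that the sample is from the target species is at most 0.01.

5

Prior odds = 9.
Likelihood ratio per negative assay = 0.2.
Target posterior odds = 0.01/0.99 = 1/99.
Need 9 × 0.2ⁿ ≤ 1/99, i.e. 0.2ⁿ ≤ 1/891.
0.2⁴ = 0.0016 is still above 1/891 but 0.2⁵ = 0.00032 is at or below it, so n = 5.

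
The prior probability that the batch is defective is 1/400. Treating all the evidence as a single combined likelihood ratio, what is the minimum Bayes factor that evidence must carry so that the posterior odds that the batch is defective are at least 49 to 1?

Prior odds = 0.0025/0.9975 = 1/399.
Target odds = 49.
Required Bayes factor = 49 ÷ (1/399) = 19551.

19551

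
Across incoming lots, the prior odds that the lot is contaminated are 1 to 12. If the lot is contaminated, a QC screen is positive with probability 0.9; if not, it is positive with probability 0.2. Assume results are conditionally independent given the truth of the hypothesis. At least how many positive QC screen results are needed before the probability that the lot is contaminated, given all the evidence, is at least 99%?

5

Prior odds = 1/12.
Likelihood ratio of a positive = 0.9/0.2 = 4.5.
Target odds: 0.99 ÷ 0.01 = 99.
Need (1/12) × 4.5ⁿ ≥ 99, i.e. 4.5ⁿ ≥ 1188.
4.5⁴ = 410.0625 falls short of 1188 but 4.5⁵ = 1845.28125 reaches it, so n = 5.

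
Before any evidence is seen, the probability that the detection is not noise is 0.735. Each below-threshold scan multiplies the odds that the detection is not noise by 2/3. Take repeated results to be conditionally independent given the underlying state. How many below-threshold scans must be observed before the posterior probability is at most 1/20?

Prior odds = 0.735/0.265 = 147/53.
Likelihood ratio per below-threshold scan = 2/3.
Target posterior odds = 0.05/0.95 = 1/19.
Need (147/53) × (2/3)ⁿ ≤ 1/19, i.e. (2/3)ⁿ ≤ 53/2793.
(2/3)⁹ = 512/19683 is still above 53/2793 but (2/3)¹⁰ = 1024/59049 is at or below it, so n = 10.

10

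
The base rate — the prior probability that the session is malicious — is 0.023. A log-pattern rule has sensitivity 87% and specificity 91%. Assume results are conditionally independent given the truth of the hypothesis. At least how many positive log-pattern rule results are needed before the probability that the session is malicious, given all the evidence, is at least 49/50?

4

Prior odds: 0.023 ÷ 0.977 = 23/977.
False-positive rate = 1 − 0.91 = 0.09; likelihood ratio of a positive = 0.87/0.09 = 29/3.
Target posterior odds = 0.98/0.02 = 49.
Need (23/977) × (29/3)ⁿ ≥ 49, i.e. (29/3)ⁿ ≥ 47873/23.
(29/3)³ = 24389/27 falls short of 47873/23 but (29/3)⁴ = 707281/81 reaches it, so n = 4.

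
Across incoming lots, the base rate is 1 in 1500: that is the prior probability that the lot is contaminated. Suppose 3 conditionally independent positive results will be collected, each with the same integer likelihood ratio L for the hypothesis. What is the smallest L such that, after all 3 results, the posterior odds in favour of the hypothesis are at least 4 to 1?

Prior odds = (1/1500)/(1499/1500) = 1/1499.
Target odds = 4.
Need L³ ≥ 4 ÷ (1/1499) = 5996.
18³ = 5832 < 5996 ≤ 6859 = 19³, so L = 19.

19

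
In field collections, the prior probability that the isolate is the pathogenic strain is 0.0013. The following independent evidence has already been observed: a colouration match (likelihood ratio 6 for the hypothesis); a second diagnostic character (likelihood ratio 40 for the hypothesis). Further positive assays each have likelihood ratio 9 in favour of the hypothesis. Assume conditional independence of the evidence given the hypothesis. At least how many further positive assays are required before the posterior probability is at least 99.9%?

4

Prior odds = 0.0013/0.9987 = 13/9987.
Combined Bayes factor of the evidence already in hand = 6 × 40 = 240.
Odds after that evidence = (13/9987) × 240 = 1040/3329.
Target odds = 0.999/0.001 = 999.
Need 9ⁿ ≥ 999 ÷ (1040/3329) = 3325671/1040.
9³ = 729 falls short of 3325671/1040 but 9⁴ = 6561 reaches it, so n = 4.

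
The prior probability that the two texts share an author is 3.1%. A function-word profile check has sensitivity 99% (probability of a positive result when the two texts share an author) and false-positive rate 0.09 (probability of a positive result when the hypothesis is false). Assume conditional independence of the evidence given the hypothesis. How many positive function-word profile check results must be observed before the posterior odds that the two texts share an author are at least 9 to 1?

3

Prior odds = 0.031/0.969 = 31/969.
Likelihood ratio of a positive result = 0.99/0.09 = 11.
Target odds = 9.
Require 11ⁿ ≥ 9 ÷ (31/969) = 8721/31.
11² = 121 falls short of 8721/31 but 11³ = 1331 reaches it, so n = 3.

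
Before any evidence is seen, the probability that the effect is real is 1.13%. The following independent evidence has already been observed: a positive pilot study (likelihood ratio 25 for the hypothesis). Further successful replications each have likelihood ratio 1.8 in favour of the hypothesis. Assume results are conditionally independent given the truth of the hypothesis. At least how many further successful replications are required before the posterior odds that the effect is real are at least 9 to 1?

Prior odds = 0.0113/0.9887 = 113/9887.
Bayes factor of the evidence already in hand = 25.
Odds after that evidence = (113/9887) × 25 = 2825/9887.
Target odds = 9.
Need 1.8ⁿ ≥ 9 ÷ (2825/9887) = 88983/2825.
1.8⁵ = 18.89568 falls short of 88983/2825 but 1.8⁶ = 531441/15625 reaches it, so n = 6.

6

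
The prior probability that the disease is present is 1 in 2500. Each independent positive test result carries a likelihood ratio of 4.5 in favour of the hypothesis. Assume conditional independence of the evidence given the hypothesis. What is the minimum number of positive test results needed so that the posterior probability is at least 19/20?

8

Prior odds = 0.0004/0.9996 = 1/2499.
Likelihood ratio per positive test result = 4.5.
Target posterior odds = 0.95/0.05 = 19.
Require 4.5ⁿ ≥ 19 ÷ (1/2499) = 47481.
4.5⁷ = 4782969/128 falls short of 47481 but 4.5⁸ = 43046721/256 reaches it, so n = 8.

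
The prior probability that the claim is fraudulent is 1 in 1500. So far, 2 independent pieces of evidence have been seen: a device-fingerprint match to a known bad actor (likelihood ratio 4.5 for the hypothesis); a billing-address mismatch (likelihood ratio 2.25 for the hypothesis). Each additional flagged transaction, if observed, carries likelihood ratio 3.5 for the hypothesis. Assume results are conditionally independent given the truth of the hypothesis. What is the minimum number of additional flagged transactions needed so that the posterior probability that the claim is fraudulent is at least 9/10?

Prior odds = (1/1500)/(1499/1500) = 1/1499.
Combined Bayes factor of the evidence already in hand = 4.5 × 2.25 = 10.125.
Odds after that evidence = (1/1499) × 10.125 = 81/11992.
Target odds = 0.9/0.1 = 9.
Need 3.5ⁿ ≥ 9 ÷ (81/11992) = 11992/9.
3.5⁵ = 525.21875 falls short of 11992/9 but 3.5⁶ = 1838.265625 reaches it, so n = 6.

6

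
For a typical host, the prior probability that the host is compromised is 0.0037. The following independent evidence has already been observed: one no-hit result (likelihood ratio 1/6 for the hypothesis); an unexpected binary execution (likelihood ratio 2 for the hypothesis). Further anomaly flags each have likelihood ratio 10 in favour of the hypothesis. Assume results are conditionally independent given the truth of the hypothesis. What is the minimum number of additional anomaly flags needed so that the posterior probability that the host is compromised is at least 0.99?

5

Prior odds = 0.0037/0.9963 = 37/9963.
Combined Bayes factor of the evidence already in hand = (1/6) × 2 = 1/3.
Odds after that evidence = (37/9963) × 1/3 = 37/29889.
Target odds = 0.99/0.01 = 99.
Need 10ⁿ ≥ 99 ÷ (37/29889) = 2959011/37.
10⁴ = 10000 falls short of 2959011/37 but 10⁵ = 100000 reaches it, so n = 5.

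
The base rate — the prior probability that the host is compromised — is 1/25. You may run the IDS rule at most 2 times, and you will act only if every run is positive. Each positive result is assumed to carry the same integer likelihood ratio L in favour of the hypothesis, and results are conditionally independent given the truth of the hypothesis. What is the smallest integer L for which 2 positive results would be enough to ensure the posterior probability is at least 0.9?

15

Prior odds = 0.04/0.96 = 1/24.
Target odds = 0.9/0.1 = 9.
Need L² ≥ 9 ÷ (1/24) = 216.
14² = 196 < 216 ≤ 225 = 15², so L = 15.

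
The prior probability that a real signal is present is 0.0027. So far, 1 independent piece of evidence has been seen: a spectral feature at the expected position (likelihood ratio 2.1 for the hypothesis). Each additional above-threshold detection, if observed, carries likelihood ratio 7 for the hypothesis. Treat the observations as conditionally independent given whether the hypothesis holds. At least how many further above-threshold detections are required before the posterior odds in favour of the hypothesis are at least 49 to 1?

Prior odds = 0.0027/0.9973 = 27/9973.
Bayes factor of the evidence already in hand = 2.1.
Odds after that evidence = (27/9973) × 2.1 = 567/99730.
Target odds = 49.
Need 7ⁿ ≥ 49 ÷ (567/99730) = 698110/81.
7⁴ = 2401 falls short of 698110/81 but 7⁵ = 16807 reaches it, so n = 5.

5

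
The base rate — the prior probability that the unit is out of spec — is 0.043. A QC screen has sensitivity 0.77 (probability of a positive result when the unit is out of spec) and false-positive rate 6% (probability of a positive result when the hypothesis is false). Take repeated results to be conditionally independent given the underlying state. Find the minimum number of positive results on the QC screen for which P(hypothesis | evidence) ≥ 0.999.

4

Prior odds = 0.043/0.957 = 43/957.
Likelihood ratio of a positive result = 0.77/0.06 = 77/6.
Target odds: 0.999 ÷ 0.001 = 999.
Need (43/957) × (77/6)ⁿ ≥ 999, i.e. (77/6)ⁿ ≥ 956043/43.
(77/6)³ = 456533/216 falls short of 956043/43 but (77/6)⁴ = 35153041/1296 reaches it, so n = 4.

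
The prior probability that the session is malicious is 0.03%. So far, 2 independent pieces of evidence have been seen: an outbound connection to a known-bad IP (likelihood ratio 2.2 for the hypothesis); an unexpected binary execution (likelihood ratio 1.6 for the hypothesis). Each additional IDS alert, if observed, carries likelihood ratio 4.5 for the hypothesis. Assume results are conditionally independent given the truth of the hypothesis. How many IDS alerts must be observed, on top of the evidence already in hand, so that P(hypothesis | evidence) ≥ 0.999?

Prior odds = 0.0003/0.9997 = 3/9997.
Combined Bayes factor of the evidence already in hand = 2.2 × 1.6 = 3.52.
Odds after that evidence = (3/9997) × 3.52 = 264/249925.
Target odds = 0.999/0.001 = 999.
Need 4.5ⁿ ≥ 999 ÷ (264/249925) = 83225025/88.
4.5⁹ = 387420489/512 falls short of 83225025/88 but 4.5¹⁰ ≈3.40506e+06 reaches it, so n = 10.

10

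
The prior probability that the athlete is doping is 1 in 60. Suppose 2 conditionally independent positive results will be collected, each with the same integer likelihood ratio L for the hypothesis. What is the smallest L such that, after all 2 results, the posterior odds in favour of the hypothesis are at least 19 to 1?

Prior odds = (1/60)/(59/60) = 1/59.
Target odds = 19.
Need L² ≥ 19 ÷ (1/59) = 1121.
33² = 1089 < 1121 ≤ 1156 = 34², so L = 34.

34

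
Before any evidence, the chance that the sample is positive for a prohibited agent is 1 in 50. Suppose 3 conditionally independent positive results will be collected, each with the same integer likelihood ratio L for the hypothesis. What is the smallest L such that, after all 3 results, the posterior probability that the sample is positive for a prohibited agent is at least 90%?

Prior odds = 0.02/0.98 = 1/49.
Target odds = 0.9/0.1 = 9.
Need L³ ≥ 9 ÷ (1/49) = 441.
7³ = 343 < 441 ≤ 512 = 8³, so L = 8.

8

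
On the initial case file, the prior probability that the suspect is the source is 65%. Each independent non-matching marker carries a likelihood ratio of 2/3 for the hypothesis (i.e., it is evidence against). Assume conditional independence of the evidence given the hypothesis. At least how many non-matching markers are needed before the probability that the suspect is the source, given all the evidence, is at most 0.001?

19

Prior odds = 0.65/0.35 = 13/7.
Likelihood ratio per non-matching marker = 2/3.
Target posterior odds = 0.001/0.999 = 1/999.
Need (13/7) × (2/3)ⁿ ≤ 1/999, i.e. (2/3)ⁿ ≤ 7/12987.
(2/3)¹⁸ = 262144/387420489 is still above 7/12987 but (2/3)¹⁹ ≈0.000451093 is at or below it, so n = 19.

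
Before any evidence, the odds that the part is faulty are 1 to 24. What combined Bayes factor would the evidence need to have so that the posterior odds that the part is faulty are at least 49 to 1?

1176

Prior odds = 1/24.
Target odds = 49.
Required Bayes factor = 49 ÷ (1/24) = 1176.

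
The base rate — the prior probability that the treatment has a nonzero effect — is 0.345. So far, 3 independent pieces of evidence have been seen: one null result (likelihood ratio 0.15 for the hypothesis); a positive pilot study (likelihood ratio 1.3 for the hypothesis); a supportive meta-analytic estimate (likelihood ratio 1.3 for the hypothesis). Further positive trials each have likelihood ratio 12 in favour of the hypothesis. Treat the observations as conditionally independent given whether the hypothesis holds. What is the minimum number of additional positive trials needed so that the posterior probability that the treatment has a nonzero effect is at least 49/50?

Prior odds = 0.345/0.655 = 69/131.
Combined Bayes factor of the evidence already in hand = 0.15 × 1.3 × 1.3 = 0.2535.
Odds after that evidence = (69/131) × 0.2535 = 34983/262000.
Target odds = 0.98/0.02 = 49.
Need 12ⁿ ≥ 49 ÷ (34983/262000) = 12838000/34983.
12² = 144 falls short of 12838000/34983 but 12³ = 1728 reaches it, so n = 3.

3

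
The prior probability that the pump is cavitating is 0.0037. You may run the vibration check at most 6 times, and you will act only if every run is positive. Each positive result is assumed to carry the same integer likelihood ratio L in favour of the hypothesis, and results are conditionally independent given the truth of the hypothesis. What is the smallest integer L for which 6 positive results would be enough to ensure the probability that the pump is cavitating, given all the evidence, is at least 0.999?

9

Prior odds = 0.0037/0.9963 = 37/9963.
Target odds = 0.999/0.001 = 999.
Need L⁶ ≥ 999 ÷ (37/9963) = 269001.
8⁶ = 262144 < 269001 ≤ 531441 = 9⁶, so L = 9.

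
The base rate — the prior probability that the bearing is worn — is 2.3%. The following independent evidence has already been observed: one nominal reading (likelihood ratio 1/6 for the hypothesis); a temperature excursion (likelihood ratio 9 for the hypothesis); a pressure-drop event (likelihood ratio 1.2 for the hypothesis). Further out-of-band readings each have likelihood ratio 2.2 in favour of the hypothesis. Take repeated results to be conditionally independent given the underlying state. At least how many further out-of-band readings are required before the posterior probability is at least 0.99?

10

Prior odds = 0.023/0.977 = 23/977.
Combined Bayes factor of the evidence already in hand = (1/6) × 9 × 1.2 = 1.8.
Odds after that evidence = (23/977) × 1.8 = 207/4885.
Target odds = 0.99/0.01 = 99.
Need 2.2ⁿ ≥ 99 ÷ (207/4885) = 53735/23.
2.2⁹ ≈1207.27 falls short of 53735/23 but 2.2¹⁰ ≈2655.99 reaches it, so n = 10.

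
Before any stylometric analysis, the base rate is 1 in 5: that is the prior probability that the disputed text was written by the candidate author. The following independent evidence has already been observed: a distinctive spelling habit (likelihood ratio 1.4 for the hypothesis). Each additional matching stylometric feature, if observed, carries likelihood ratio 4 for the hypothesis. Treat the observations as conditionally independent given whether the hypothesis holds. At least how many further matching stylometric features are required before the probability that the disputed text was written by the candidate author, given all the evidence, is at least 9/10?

Prior odds = 0.2/0.8 = 0.25.
Bayes factor of the evidence already in hand = 1.4.
Odds after that evidence = 0.25 × 1.4 = 0.35.
Target odds = 0.9/0.1 = 9.
Need 4ⁿ ≥ 9 ÷ 0.35 = 180/7.
4² = 16 falls short of 180/7 but 4³ = 64 reaches it, so n = 3.

3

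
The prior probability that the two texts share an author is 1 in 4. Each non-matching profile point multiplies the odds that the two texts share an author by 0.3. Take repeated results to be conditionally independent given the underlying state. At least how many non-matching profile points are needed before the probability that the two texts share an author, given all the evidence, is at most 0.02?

Prior odds = 0.25/0.75 = 1/3.
Likelihood ratio per non-matching profile point = 0.3.
Target posterior odds = 0.02/0.98 = 1/49.
Need (1/3) × 0.3ⁿ ≤ 1/49, i.e. 0.3ⁿ ≤ 3/49.
0.3² = 0.09 is still above 3/49 but 0.3³ = 0.027 is at or below it, so n = 3.

3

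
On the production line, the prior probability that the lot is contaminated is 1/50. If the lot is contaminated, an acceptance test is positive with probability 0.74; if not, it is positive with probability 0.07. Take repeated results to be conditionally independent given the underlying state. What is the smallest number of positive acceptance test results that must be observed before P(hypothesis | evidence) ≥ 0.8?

3

Prior odds: 0.02 ÷ 0.98 = 1/49.
Likelihood ratio of a positive = 0.74/0.07 = 74/7.
Target posterior odds = 0.8/0.2 = 4.
Require (74/7)ⁿ ≥ 4 ÷ (1/49) = 196.
(74/7)² = 5476/49 falls short of 196 but (74/7)³ = 405224/343 reaches it, so n = 3.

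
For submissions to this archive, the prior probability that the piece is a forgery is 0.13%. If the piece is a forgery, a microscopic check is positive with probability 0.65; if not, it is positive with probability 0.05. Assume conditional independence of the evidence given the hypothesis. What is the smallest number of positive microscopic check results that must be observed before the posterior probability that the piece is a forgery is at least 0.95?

4

Prior odds = 0.0013/0.9987 = 13/9987.
Likelihood ratio of a positive = 0.65/0.05 = 13.
Target posterior odds = 0.95/0.05 = 19.
Need (13/9987) × 13ⁿ ≥ 19, i.e. 13ⁿ ≥ 189753/13.
13³ = 2197 falls short of 189753/13 but 13⁴ = 28561 reaches it, so n = 4.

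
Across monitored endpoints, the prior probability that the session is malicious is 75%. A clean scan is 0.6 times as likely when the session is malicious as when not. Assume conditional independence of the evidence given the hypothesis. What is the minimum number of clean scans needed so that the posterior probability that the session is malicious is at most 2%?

Prior odds: 0.75 ÷ 0.25 = 3.
Likelihood ratio per clean scan = 0.6.
Target odds: 0.02 ÷ 0.98 = 1/49.
Need 3 × 0.6ⁿ ≤ 1/49, i.e. 0.6ⁿ ≤ 1/147.
0.6⁹ = 19683/1953125 is still above 1/147 but 0.6¹⁰ = 59049/9765625 is at or below it, so n = 10.

10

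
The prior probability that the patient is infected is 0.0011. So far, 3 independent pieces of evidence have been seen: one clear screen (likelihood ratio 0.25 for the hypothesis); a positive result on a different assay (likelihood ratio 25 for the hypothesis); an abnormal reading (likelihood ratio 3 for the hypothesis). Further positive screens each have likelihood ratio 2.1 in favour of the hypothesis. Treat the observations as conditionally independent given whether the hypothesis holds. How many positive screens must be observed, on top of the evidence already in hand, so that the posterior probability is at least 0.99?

Prior odds = 0.0011/0.9989 = 11/9989.
Combined Bayes factor of the evidence already in hand = 0.25 × 25 × 3 = 18.75.
Odds after that evidence = (11/9989) × 18.75 = 825/39956.
Target odds = 0.99/0.01 = 99.
Need 2.1ⁿ ≥ 99 ÷ (825/39956) = 4794.72.
2.1¹¹ ≈3502.78 falls short of 4794.72 but 2.1¹² ≈7355.83 reaches it, so n = 12.

12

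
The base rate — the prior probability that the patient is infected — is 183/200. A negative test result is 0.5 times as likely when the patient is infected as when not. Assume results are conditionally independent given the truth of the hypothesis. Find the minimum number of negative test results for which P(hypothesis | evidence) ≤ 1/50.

10

Prior odds: 0.915 ÷ 0.085 = 183/17.
Likelihood ratio per negative test result = 0.5.
Target posterior odds = 0.02/0.98 = 1/49.
Require 0.5ⁿ ≤ 1/49 ÷ (183/17) = 17/8967.
0.5⁹ = 0.001953125 is still above 17/8967 but 0.5¹⁰ = 1/1024 is at or below it, so n = 10.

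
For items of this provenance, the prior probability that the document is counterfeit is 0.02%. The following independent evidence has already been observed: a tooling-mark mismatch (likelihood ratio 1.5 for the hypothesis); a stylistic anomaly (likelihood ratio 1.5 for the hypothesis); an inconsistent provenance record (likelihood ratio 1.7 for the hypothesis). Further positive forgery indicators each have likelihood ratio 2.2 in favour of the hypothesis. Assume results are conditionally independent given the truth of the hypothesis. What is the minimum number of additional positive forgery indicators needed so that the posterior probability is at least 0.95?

13

Prior odds = 0.0002/0.9998 = 1/4999.
Combined Bayes factor of the evidence already in hand = 1.5 × 1.5 × 1.7 = 3.825.
Odds after that evidence = (1/4999) × 3.825 = 153/199960.
Target odds = 0.95/0.05 = 19.
Need 2.2ⁿ ≥ 19 ÷ (153/199960) = 3799240/153.
2.2¹² ≈12855 falls short of 3799240/153 but 2.2¹³ ≈28281 reaches it, so n = 13.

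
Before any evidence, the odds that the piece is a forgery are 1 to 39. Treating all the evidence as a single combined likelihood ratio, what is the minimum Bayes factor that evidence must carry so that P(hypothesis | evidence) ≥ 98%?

1911

Prior odds = 1/39.
Target odds = 0.98/0.02 = 49.
Required Bayes factor = 49 ÷ (1/39) = 1911.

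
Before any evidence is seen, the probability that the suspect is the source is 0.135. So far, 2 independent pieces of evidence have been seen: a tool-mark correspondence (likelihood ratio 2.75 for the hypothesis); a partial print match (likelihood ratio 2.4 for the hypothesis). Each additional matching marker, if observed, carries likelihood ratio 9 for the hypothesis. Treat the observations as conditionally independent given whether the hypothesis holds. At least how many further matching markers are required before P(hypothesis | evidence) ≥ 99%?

3

Prior odds = 0.135/0.865 = 27/173.
Combined Bayes factor of the evidence already in hand = 2.75 × 2.4 = 6.6.
Odds after that evidence = (27/173) × 6.6 = 891/865.
Target odds = 0.99/0.01 = 99.
Need 9ⁿ ≥ 99 ÷ (891/865) = 865/9.
9² = 81 falls short of 865/9 but 9³ = 729 reaches it, so n = 3.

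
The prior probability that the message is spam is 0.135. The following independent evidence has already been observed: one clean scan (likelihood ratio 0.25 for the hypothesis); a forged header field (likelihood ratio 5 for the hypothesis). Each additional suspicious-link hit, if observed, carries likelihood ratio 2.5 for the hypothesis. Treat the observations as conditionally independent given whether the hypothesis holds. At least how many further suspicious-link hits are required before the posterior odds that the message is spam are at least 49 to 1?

Prior odds = 0.135/0.865 = 27/173.
Combined Bayes factor of the evidence already in hand = 0.25 × 5 = 1.25.
Odds after that evidence = (27/173) × 1.25 = 135/692.
Target odds = 49.
Need 2.5ⁿ ≥ 49 ÷ (135/692) = 33908/135.
2.5⁶ = 244.140625 falls short of 33908/135 but 2.5⁷ = 610.3515625 reaches it, so n = 7.

7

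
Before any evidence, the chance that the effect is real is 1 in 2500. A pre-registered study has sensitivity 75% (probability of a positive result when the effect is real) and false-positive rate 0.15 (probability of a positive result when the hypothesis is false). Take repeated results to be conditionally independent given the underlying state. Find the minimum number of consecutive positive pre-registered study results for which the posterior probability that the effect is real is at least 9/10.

7

Prior odds = 0.0004/0.9996 = 1/2499.
Likelihood ratio of a positive result = 0.75/0.15 = 5.
Target posterior odds = 0.9/0.1 = 9.
Require 5ⁿ ≥ 9 ÷ (1/2499) = 22491.
5⁶ = 15625 falls short of 22491 but 5⁷ = 78125 reaches it, so n = 7.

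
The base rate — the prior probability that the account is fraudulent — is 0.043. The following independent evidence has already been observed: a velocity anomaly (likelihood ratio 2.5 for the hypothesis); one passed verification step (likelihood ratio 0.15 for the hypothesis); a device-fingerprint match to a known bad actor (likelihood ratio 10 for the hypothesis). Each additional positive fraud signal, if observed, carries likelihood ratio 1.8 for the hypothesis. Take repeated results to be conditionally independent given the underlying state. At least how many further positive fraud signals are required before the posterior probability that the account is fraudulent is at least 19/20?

Prior odds = 0.043/0.957 = 43/957.
Combined Bayes factor of the evidence already in hand = 2.5 × 0.15 × 10 = 3.75.
Odds after that evidence = (43/957) × 3.75 = 215/1276.
Target odds = 0.95/0.05 = 19.
Need 1.8ⁿ ≥ 19 ÷ (215/1276) = 24244/215.
1.8⁸ = 43046721/390625 falls short of 24244/215 but 1.8⁹ = 387420489/1953125 reaches it, so n = 9.

9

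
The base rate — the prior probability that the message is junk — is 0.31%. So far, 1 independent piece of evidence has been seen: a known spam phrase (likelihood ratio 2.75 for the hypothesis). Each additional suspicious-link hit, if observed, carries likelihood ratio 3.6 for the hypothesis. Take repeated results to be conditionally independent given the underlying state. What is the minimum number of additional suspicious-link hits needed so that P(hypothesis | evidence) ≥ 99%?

Prior odds = 0.0031/0.9969 = 31/9969.
Bayes factor of the evidence already in hand = 2.75.
Odds after that evidence = (31/9969) × 2.75 = 341/39876.
Target odds = 0.99/0.01 = 99.
Need 3.6ⁿ ≥ 99 ÷ (341/39876) = 358884/31.
3.6⁷ = 612220032/78125 falls short of 358884/31 but 3.6⁸ ≈28211.1 reaches it, so n = 8.

8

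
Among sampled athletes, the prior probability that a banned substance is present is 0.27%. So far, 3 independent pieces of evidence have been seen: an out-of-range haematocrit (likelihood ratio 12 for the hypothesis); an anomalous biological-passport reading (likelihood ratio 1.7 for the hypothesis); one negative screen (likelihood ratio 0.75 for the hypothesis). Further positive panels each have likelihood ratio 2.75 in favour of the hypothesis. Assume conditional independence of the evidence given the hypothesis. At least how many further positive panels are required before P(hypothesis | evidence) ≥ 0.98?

Prior odds = 0.0027/0.9973 = 27/9973.
Combined Bayes factor of the evidence already in hand = 12 × 1.7 × 0.75 = 15.3.
Odds after that evidence = (27/9973) × 15.3 = 4131/99730.
Target odds = 0.98/0.02 = 49.
Need 2.75ⁿ ≥ 49 ÷ (4131/99730) = 4886770/4131.
2.75⁶ = 1771561/4096 falls short of 4886770/4131 but 2.75⁷ = 19487171/16384 reaches it, so n = 7.

7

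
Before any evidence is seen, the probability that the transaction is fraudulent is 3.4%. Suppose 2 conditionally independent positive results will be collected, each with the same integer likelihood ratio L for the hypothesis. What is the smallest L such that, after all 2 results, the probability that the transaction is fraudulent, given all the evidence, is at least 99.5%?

76

Prior odds = 0.034/0.966 = 17/483.
Target odds = 0.995/0.005 = 199.
Need L² ≥ 199 ÷ (17/483) = 96117/17.
75² = 5625 < 96117/17 ≤ 5776 = 76², so L = 76.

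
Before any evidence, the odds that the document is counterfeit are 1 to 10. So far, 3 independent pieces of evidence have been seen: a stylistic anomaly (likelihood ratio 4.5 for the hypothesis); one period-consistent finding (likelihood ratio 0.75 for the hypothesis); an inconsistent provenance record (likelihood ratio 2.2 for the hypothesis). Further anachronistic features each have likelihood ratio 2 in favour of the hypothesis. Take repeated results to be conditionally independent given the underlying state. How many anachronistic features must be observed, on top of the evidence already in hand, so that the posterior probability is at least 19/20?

Prior odds = 0.1.
Combined Bayes factor of the evidence already in hand = 4.5 × 0.75 × 2.2 = 7.425.
Odds after that evidence = 0.1 × 7.425 = 0.7425.
Target odds = 0.95/0.05 = 19.
Need 2ⁿ ≥ 19 ÷ 0.7425 = 7600/297.
2⁴ = 16 falls short of 7600/297 but 2⁵ = 32 reaches it, so n = 5.

5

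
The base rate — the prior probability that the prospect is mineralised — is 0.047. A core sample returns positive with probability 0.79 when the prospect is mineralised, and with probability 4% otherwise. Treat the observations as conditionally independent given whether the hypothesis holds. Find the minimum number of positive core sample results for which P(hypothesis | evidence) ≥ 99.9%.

4

Prior odds: 0.047 ÷ 0.953 = 47/953.
Likelihood ratio of a positive result = 0.79/0.04 = 19.75.
Target posterior odds = 0.999/0.001 = 999.
Require 19.75ⁿ ≥ 999 ÷ (47/953) = 952047/47.
19.75³ = 7703.734375 falls short of 952047/47 but 19.75⁴ = 38950081/256 reaches it, so n = 4.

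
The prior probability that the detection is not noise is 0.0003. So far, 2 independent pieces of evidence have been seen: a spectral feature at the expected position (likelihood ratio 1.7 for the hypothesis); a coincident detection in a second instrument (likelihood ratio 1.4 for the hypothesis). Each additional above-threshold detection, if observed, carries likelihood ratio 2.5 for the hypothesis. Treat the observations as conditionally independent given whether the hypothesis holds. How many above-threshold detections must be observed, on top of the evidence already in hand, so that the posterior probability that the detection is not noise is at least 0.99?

13

Prior odds = 0.0003/0.9997 = 3/9997.
Combined Bayes factor of the evidence already in hand = 1.7 × 1.4 = 2.38.
Odds after that evidence = (3/9997) × 2.38 = 357/499850.
Target odds = 0.99/0.01 = 99.
Need 2.5ⁿ ≥ 99 ÷ (357/499850) = 16495050/119.
2.5¹² = 244140625/4096 falls short of 16495050/119 but 2.5¹³ ≈149012 reaches it, so n = 13.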